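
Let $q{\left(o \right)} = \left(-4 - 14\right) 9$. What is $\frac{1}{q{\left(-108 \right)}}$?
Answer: $- \frac{1}{162} \approx -0.0061728$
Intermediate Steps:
$q{\left(o \right)} = -162$ ($q{\left(o \right)} = \left(-18\right) 9 = -162$)
$\frac{1}{q{\left(-108 \right)}} = \frac{1}{-162} = - \frac{1}{162}$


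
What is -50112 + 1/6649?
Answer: -333194687/6649 ≈ -50112.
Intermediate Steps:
-50112 + 1/6649 = -333194687/6649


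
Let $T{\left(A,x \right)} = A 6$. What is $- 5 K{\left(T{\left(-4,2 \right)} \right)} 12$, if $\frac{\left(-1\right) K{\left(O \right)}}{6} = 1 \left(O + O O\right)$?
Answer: $198720$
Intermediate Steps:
$T{\left(A,x \right)} = 6 A$
$K{\left(O \right)} = - 6 O - 6 O^{2}$ ($K{\left(O \right)} = - 6 \cdot 1 \left(O + O O\right) = - 6 \cdot 1 \left(O + O^{2}\right) = - 6 \left(O + O^{2}\right) = - 6 O - 6 O^{2}$)
$- 5 K{\left(T{\left(-4,2 \right)} \right)} 12 = - 5 \left(- 6 \cdot 6 \left(-4\right) \left(1 + 6 \left(-4\right)\right)\right) 12 = - 5 \left(\left(-6\right) \left(-24\right) \left(1 - 24\right)\right) 12 = - 5 \left(\left(-6\right) \left(-24\right) \left(-23\right)\right) 12 = \left(-5\right) \left(-3312\right) 12 = 16560 \cdot 12 = 198720$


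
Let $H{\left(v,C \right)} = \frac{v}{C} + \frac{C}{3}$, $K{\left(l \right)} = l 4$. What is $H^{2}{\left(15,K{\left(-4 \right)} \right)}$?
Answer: $\frac{90601}{2304} \approx 39.323$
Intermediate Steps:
$K{\left(l \right)} = 4 l$
$H{\left(v,C \right)} = \frac{C}{3} + \frac{v}{C}$ ($H{\left(v,C \right)} = \frac{v}{C} + C \frac{1}{3} = \frac{v}{C} + \frac{C}{3} = \frac{C}{3} + \frac{v}{C}$)
$H^{2}{\left(15,K{\left(-4 \right)} \right)} = \left(\frac{4 \left(-4\right)}{3} + \frac{15}{4 \left(-4\right)}\right)^{2} = \left(\frac{1}{3} \left(-16\right) + \frac{15}{-16}\right)^{2} = \left(- \frac{16}{3} + 15 \left(- \frac{1}{16}\right)\right)^{2} = \left(- \frac{16}{3} - \frac{15}{16}\right)^{2} = \left(- \frac{301}{48}\right)^{2} = \frac{90601}{2304}$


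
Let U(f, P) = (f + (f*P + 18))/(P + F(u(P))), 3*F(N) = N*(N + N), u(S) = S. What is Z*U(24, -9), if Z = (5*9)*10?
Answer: -1740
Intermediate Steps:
F(N) = 2*N**2/3 (F(N) = (N*(N + N))/3 = (N*(2*N))/3 = (2*N**2)/3 = 2*N**2/3)
Z = 450 (Z = 45*10 = 450)
U(f, P) = (18 + f + P*f)/(P + 2*P**2/3) (U(f, P) = (f + (f*P + 18))/(P + 2*P**2/3) = (f + (P*f + 18))/(P + 2*P**2/3) = (f + (18 + P*f))/(P + 2*P**2/3) = (18 + f + P*f)/(P + 2*P**2/3))
Z*U(24, -9) = 450*(3*(18 + 24 - 9*24)/(-9*(3 + 2*(-9)))) = 450*(3*(-1/9)*(18 + 24 - 216)/(3 - 18)) = 450*(3*(-1/9)*(-174)/(-15)) = 450*(3*(-1/9)*(-1/15)*(-174)) = 450*(-58/15) = -1740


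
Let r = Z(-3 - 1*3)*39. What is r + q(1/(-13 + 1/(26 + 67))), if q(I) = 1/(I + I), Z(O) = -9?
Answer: -33247/93 ≈ -357.49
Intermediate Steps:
r = -351 (r = -9*39 = -351)
q(I) = 1/(2*I)
r + q(1/(-13 + 1/(26 + 67))) = -351 + 1/(2*(1/(-13 + 1/(26 + 67)))) = -351 + 1/(2*(1/(-13 + 1/93))) = -351 + 1/(2*(1/(-1208/93))) = -351 + 1/(2*(-93/1208)) = -351 + (½)*(-1208/93) = -351 - 604/93 = -33247/93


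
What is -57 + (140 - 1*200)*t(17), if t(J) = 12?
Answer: -777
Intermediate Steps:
-57 + (140 - 1*200)*t(17) = -57 + (140 - 1*200)*12 = -57 + (140 - 200)*12 = -57 - 60*12 = -57 - 720 = -777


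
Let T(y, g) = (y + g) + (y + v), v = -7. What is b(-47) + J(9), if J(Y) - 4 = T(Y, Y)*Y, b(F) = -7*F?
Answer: 513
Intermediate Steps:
T(y, g) = -7 + g + 2*y (T(y, g) = (y + g) + (y - 7) = (g + y) + (-7 + y) = -7 + g + 2*y)
J(Y) = 4 + Y*(-7 + 3*Y) (J(Y) = 4 + (-7 + Y + 2*Y)*Y = 4 + (-7 + 3*Y)*Y = 4 + Y*(-7 + 3*Y))
b(-47) + J(9) = -7*(-47) + (4 + 9*(-7 + 3*9)) = 329 + (4 + 9*(-7 + 27)) = 329 + (4 + 9*20) = 329 + (4 + 180) = 329 + 184 = 513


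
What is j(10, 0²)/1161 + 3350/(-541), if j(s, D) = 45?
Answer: -429445/69789 ≈ -6.1535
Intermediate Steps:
j(10, 0²)/1161 + 3350/(-541) = 45/1161 + 3350/(-541) = 45*(1/1161) + 3350*(-1/541) = 5/129 - 3350/541 = -429445/69789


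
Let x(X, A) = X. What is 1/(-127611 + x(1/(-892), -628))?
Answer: -892/113829013 ≈ -7.8363e-6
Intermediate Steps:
1/(-127611 + x(1/(-892), -628)) = 1/(-127611 + 1/(-892)) = 1/(-127611 - 1/892) = 1/(-113829013/892) = -892/113829013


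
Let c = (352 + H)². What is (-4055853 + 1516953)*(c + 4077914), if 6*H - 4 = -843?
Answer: -10467703662325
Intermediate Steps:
H = -839/6 (H = ⅔ + (⅙)*(-843) = ⅔ - 281/2 = -839/6 ≈ -139.83)
c = 1620529/36 (c = (352 - 839/6)² = (1273/6)² = 1620529/36 ≈ 45015.)
(-4055853 + 1516953)*(c + 4077914) = (-4055853 + 1516953)*(1620529/36 + 4077914) = -2538900*148425433/36 = -10467703662325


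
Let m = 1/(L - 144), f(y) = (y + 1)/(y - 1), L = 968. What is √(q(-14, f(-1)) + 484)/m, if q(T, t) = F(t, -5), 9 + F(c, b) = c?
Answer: 4120*√19 ≈ 17959.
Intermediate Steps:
F(c, b) = -9 + c
f(y) = (1 + y)/(-1 + y)
q(T, t) = -9 + t
m = 1/824 (m = 1/(968 - 144) = 1/824 ≈ 0.0012136)
√(q(-14, f(-1)) + 484)/m = √((-9 + (1 - 1)/(-1 - 1)) + 484)/(1/824) = √((-9 + 0/(-2)) + 484)*824 = √((-9 - ½*0) + 484)*824 = √((-9 + 0) + 484)*824 = √(-9 + 484)*824 = √475*824 = (5*√19)*824 = 4120*√19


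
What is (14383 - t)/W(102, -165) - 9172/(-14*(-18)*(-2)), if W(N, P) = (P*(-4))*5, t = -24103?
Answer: 517339/17325 ≈ 29.861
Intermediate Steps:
W(N, P) = -20*P (W(N, P) = -4*P*5 = -20*P)
(14383 - t)/W(102, -165) - 9172/(-14*(-18)*(-2)) = (14383 - 1*(-24103))/((-20*(-165))) - 9172/(-14*(-18)*(-2)) = (14383 + 24103)/3300 - 9172/(252*(-2)) = 38486*(1/3300) - 9172/(-504) = 19243/1650 - 9172*(-1/504) = 19243/1650 + 2293/126 = 517339/17325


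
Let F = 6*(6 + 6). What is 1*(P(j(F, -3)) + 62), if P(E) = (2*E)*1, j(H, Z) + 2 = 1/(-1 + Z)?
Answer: 115/2 ≈ 57.500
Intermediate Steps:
F = 72 (F = 6*12 = 72)
j(H, Z) = -2 + 1/(-1 + Z)
P(E) = 2*E
1*(P(j(F, -3)) + 62) = 1*(2*((3 - 2*(-3))/(-1 - 3)) + 62) = 1*(2*((3 + 6)/(-4)) + 62) = 1*(2*(-1/4*9) + 62) = 1*(2*(-9/4) + 62) = 1*(-9/2 + 62) = 1*(115/2) = 115/2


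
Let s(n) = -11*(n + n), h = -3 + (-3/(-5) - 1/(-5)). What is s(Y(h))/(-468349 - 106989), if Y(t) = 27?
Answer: 297/287669 ≈ 0.0010324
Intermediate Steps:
h = -11/5 (h = -3 + (-3*(-1/5) - 1*(-1/5)) = -3 + (3/5 + 1/5) = -3 + 4/5 = -11/5 ≈ -2.2000)
s(n) = -22*n
s(Y(h))/(-468349 - 106989) = (-22*27)/(-468349 - 106989) = -594/(-575338) = -594*(-1/575338) = 297/287669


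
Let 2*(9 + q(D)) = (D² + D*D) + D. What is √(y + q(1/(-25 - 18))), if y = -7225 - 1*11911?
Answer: I*√141596502/86 ≈ 138.37*I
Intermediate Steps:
y = -19136 (y = -7225 - 11911 = -19136)
q(D) = -9 + D² + D/2 (q(D) = -9 + ((D² + D*D) + D)/2 = -9 + ((D² + D²) + D)/2 = -9 + (2*D² + D)/2 = -9 + (D + 2*D²)/2 = -9 + (D² + D/2) = -9 + D² + D/2)
√(y + q(1/(-25 - 18))) = √(-19136 + (-9 + (1/(-25 - 18))² + 1/(2*(-25 - 18)))) = √(-19136 + (-9 + (1/(-43))² + (½)/(-43))) = √(-19136 + (-9 + (-1/43)² + (½)*(-1/43))) = √(-19136 + (-9 + 1/1849 - 1/86)) = √(-19136 - 33323/3698) = √(-70798251/3698) = I*√141596502/86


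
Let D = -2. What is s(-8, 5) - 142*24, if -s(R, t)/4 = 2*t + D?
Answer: -3440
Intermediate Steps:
s(R, t) = 8 - 8*t (s(R, t) = -4*(2*t - 2) = -4*(-2 + 2*t) = 8 - 8*t)
s(-8, 5) - 142*24 = (8 - 8*5) - 142*24 = (8 - 40) - 3408 = -32 - 3408 = -3440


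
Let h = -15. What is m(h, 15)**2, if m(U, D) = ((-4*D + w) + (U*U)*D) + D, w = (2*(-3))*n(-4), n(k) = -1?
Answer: 11128896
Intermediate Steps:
w = 6 (w = (2*(-3))*(-1) = -6*(-1) = 6)
m(U, D) = 6 - 3*D + D*U**2 (m(U, D) = ((-4*D + 6) + (U*U)*D) + D = ((6 - 4*D) + U**2*D) + D = ((6 - 4*D) + D*U**2) + D = (6 - 4*D + D*U**2) + D = 6 - 3*D + D*U**2)
m(h, 15)**2 = (6 - 3*15 + 15*(-15)**2)**2 = (6 - 45 + 15*225)**2 = (6 - 45 + 3375)**2 = 3336**2 = 11128896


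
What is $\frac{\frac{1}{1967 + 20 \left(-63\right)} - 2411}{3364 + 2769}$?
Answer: $- \frac{1704576}{4336031} \approx -0.39312$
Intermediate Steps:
$\frac{\frac{1}{1967 + 20 \left(-63\right)} - 2411}{3364 + 2769} = \frac{\frac{1}{1967 - 1260} - 2411}{6133} = \left(\frac{1}{707} - 2411\right) \frac{1}{6133} = \left(- \frac{1704576}{707}\right) \frac{1}{6133} = - \frac{1704576}{4336031}$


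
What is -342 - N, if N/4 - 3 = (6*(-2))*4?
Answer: -162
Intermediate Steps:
N = -180 (N = 12 + 4*((6*(-2))*4) = 12 + 4*(-12*4) = 12 + 4*(-48) = 12 - 192 = -180)
-342 - N = -342 - 1*(-180) = -342 + 180 = -162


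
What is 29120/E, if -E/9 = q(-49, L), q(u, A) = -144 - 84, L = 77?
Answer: 7280/513 ≈ 14.191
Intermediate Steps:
q(u, A) = -228
E = 2052 (E = -9*(-228) = 2052)
29120/E = 29120/2052 = 29120*(1/2052) = 7280/513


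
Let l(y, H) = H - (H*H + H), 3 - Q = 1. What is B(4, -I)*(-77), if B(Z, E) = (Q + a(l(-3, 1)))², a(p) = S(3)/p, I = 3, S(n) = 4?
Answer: -308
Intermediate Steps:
Q = 2 (Q = 3 - 1*1 = 3 - 1 = 2)
l(y, H) = -H² (l(y, H) = H - (H² + H) = H - (H + H²) = H + (-H - H²) = -H²)
a(p) = 4/p
B(Z, E) = 4 (B(Z, E) = (2 + 4/((-1*1²)))² = (2 + 4/((-1*1)))² = (2 + 4/(-1))² = (2 + 4*(-1))² = (2 - 4)² = (-2)² = 4)
B(4, -I)*(-77) = 4*(-77) = -308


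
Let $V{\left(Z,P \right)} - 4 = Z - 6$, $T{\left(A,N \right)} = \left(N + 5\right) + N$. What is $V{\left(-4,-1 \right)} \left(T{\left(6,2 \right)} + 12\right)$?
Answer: $-126$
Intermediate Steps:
$T{\left(A,N \right)} = 5 + 2 N$ ($T{\left(A,N \right)} = \left(5 + N\right) + N = 5 + 2 N$)
$V{\left(Z,P \right)} = -2 + Z$ ($V{\left(Z,P \right)} = 4 + \left(Z - 6\right) = 4 + \left(-6 + Z\right) = -2 + Z$)
$V{\left(-4,-1 \right)} \left(T{\left(6,2 \right)} + 12\right) = \left(-2 - 4\right) \left(\left(5 + 2 \cdot 2\right) + 12\right) = - 6 \left(\left(5 + 4\right) + 12\right) = - 6 \left(9 + 12\right) = \left(-6\right) 21 = -126$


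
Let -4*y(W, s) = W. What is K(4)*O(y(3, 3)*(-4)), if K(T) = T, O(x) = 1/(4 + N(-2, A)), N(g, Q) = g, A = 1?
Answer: 2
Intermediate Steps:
y(W, s) = -W/4
O(x) = ½ (O(x) = 1/(4 - 2) = 1/2 = ½)
K(4)*O(y(3, 3)*(-4)) = 4*(½) = 2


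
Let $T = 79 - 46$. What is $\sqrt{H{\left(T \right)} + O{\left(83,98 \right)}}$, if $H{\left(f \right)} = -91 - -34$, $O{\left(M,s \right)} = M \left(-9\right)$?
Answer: $2 i \sqrt{201} \approx 28.355 i$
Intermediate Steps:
$O{\left(M,s \right)} = - 9 M$
$T = 33$ ($T = 79 - 46 = 33$)
$H{\left(f \right)} = -57$ ($H{\left(f \right)} = -91 + 34 = -57$)
$\sqrt{H{\left(T \right)} + O{\left(83,98 \right)}} = \sqrt{-57 - 747} = \sqrt{-804} = 2 i \sqrt{201}$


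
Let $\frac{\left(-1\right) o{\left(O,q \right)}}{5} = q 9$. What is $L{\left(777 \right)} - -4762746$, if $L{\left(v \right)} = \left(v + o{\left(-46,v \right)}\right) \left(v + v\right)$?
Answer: $-48365406$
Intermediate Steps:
$o{\left(O,q \right)} = - 45 q$ ($o{\left(O,q \right)} = - 5 q 9 = - 5 \cdot 9 q = - 45 q$)
$L{\left(v \right)} = - 88 v^{2}$ ($L{\left(v \right)} = \left(v - 45 v\right) \left(v + v\right) = - 44 v 2 v = - 88 v^{2}$)
$L{\left(777 \right)} - -4762746 = - 88 \cdot 777^{2} - -4762746 = \left(-88\right) 603729 + 4762746 = -53128152 + 4762746 = -48365406$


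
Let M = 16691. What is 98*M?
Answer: 1635718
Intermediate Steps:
98*M = 98*16691 = 1635718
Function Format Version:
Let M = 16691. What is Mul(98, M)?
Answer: 1635718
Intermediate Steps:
Mul(98, M) = Mul(98, 16691) = 1635718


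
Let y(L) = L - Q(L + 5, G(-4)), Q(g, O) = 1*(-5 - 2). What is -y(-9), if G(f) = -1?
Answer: 2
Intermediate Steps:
Q(g, O) = -7 (Q(g, O) = 1*(-7) = -7)
y(L) = 7 + L (y(L) = L - 1*(-7) = L + 7 = 7 + L)
-y(-9) = -(7 - 9) = -1*(-2) = 2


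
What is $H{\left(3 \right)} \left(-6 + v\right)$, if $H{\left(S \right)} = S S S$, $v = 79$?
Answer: $1971$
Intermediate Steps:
$H{\left(S \right)} = S^{3}$ ($H{\left(S \right)} = S^{2} S = S^{3}$)
$H{\left(3 \right)} \left(-6 + v\right) = 3^{3} \left(-6 + 79\right) = 27 \cdot 73 = 1971$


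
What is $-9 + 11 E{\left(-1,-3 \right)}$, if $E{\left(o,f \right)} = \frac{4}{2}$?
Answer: $13$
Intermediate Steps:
$E{\left(o,f \right)} = 2$ ($E{\left(o,f \right)} = 4 \cdot \frac{1}{2} = 2$)
$-9 + 11 E{\left(-1,-3 \right)} = -9 + 11 \cdot 2 = -9 + 22 = 13$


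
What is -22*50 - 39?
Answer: -1139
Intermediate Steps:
-22*50 - 39 = -1100 - 39 = -1139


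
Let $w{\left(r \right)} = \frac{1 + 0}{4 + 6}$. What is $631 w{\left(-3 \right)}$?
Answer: $\frac{631}{10} \approx 63.1$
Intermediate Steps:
$w{\left(r \right)} = \frac{1}{10}$ ($w{\left(r \right)} = 1 \cdot \frac{1}{10} = \frac{1}{10}$)
$631 w{\left(-3 \right)} = 631 \cdot \frac{1}{10} = \frac{631}{10}$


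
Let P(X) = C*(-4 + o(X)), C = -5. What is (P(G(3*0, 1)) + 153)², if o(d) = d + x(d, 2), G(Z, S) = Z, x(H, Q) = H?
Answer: 29929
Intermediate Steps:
o(d) = 2*d (o(d) = d + d = 2*d)
P(X) = 20 - 10*X (P(X) = -5*(-4 + 2*X) = 20 - 10*X)
(P(G(3*0, 1)) + 153)² = ((20 - 30*0) + 153)² = ((20 - 10*0) + 153)² = ((20 + 0) + 153)² = (20 + 153)² = 173² = 29929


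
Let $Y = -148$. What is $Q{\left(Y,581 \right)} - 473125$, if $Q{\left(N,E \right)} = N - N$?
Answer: $-473125$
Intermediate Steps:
$Q{\left(N,E \right)} = 0$
$Q{\left(Y,581 \right)} - 473125 = 0 - 473125 = -473125$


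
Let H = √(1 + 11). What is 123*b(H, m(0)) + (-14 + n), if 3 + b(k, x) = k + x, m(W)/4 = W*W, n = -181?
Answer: -564 + 246*√3 ≈ -137.92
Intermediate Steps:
m(W) = 4*W² (m(W) = 4*(W*W) = 4*W²)
H = 2*√3 (H = √12 = 2*√3 ≈ 3.4641)
b(k, x) = -3 + k + x (b(k, x) = -3 + (k + x) = -3 + k + x)
123*b(H, m(0)) + (-14 + n) = 123*(-3 + 2*√3 + 4*0²) + (-14 - 181) = 123*(-3 + 2*√3 + 4*0) - 195 = 123*(-3 + 2*√3 + 0) - 195 = 123*(-3 + 2*√3) - 195 = (-369 + 246*√3) - 195 = -564 + 246*√3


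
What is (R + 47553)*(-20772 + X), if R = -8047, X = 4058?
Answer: -660303284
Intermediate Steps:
(R + 47553)*(-20772 + X) = (-8047 + 47553)*(-20772 + 4058) = 39506*(-16714) = -660303284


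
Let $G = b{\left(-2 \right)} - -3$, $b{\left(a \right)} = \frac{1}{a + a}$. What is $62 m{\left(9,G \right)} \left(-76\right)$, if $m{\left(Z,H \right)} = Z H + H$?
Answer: $-129580$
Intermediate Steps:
$b{\left(a \right)} = \frac{1}{2 a}$
$G = \frac{11}{4}$ ($G = \frac{1}{2 \left(-2\right)} - -3 = \frac{1}{2} \left(- \frac{1}{2}\right) + 3 = - \frac{1}{4} + 3 = \frac{11}{4} \approx 2.75$)
$m{\left(Z,H \right)} = H + H Z$ ($m{\left(Z,H \right)} = H Z + H = H + H Z$)
$62 m{\left(9,G \right)} \left(-76\right) = 62 \frac{11 \left(1 + 9\right)}{4} \left(-76\right) = 62 \cdot \frac{11}{4} \cdot 10 \left(-76\right) = 62 \cdot \frac{55}{2} \left(-76\right) = 1705 \left(-76\right) = -129580$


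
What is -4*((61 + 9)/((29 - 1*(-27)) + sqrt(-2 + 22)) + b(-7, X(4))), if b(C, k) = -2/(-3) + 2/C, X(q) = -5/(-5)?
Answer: -107248/16359 + 140*sqrt(5)/779 ≈ -6.1540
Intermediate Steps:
X(q) = 1 (X(q) = -5*(-1/5) = 1)
b(C, k) = 2/3 + 2/C (b(C, k) = -2*(-1/3) + 2/C = 2/3 + 2/C)
-4*((61 + 9)/((29 - 1*(-27)) + sqrt(-2 + 22)) + b(-7, X(4))) = -4*((61 + 9)/((29 - 1*(-27)) + sqrt(-2 + 22)) + (2/3 + 2/(-7))) = -4*(70/((29 + 27) + sqrt(20)) + (2/3 + 2*(-1/7))) = -4*(70/(56 + 2*sqrt(5)) + (2/3 - 2/7)) = -4*(70/(56 + 2*sqrt(5)) + 8/21) = -4*(8/21 + 70/(56 + 2*sqrt(5))) = -32/21 - 280/(56 + 2*sqrt(5))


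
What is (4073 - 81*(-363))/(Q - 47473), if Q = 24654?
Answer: -33476/22819 ≈ -1.4670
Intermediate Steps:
(4073 - 81*(-363))/(Q - 47473) = (4073 - 81*(-363))/(24654 - 47473) = (4073 + 29403)/(-22819) = 33476*(-1/22819) = -33476/22819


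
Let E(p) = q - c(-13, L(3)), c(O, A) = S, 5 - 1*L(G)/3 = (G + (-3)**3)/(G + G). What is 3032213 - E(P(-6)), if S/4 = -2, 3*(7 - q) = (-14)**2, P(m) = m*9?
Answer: 9096790/3 ≈ 3.0323e+6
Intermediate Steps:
P(m) = 9*m
q = -175/3 (q = 7 - 1/3*(-14)**2 = 7 - 1/3*196 = 7 - 196/3 = -175/3 ≈ -58.333)
S = -8 (S = 4*(-2) = -8)
L(G) = 15 - 3*(-27 + G)/(2*G) (L(G) = 15 - 3*(G + (-3)**3)/(G + G) = 15 - 3*(G - 27)/(2*G) = 15 - 3*(-27 + G)*1/(2*G) = 15 - 3*(-27 + G)/(2*G))
c(O, A) = -8
E(p) = -151/3 (E(p) = -175/3 - 1*(-8) = -175/3 + 8 = -151/3)
3032213 - E(P(-6)) = 3032213 - 1*(-151/3) = 3032213 + 151/3 = 9096790/3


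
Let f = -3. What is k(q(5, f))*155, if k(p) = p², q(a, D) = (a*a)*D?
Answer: 871875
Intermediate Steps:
q(a, D) = D*a² (q(a, D) = a²*D = D*a²)
k(q(5, f))*155 = (-3*5²)²*155 = (-3*25)²*155 = (-75)²*155 = 5625*155 = 871875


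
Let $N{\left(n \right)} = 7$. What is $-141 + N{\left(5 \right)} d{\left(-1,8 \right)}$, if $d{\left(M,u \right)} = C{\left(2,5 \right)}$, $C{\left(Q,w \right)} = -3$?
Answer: $-162$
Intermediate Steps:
$d{\left(M,u \right)} = -3$
$-141 + N{\left(5 \right)} d{\left(-1,8 \right)} = -141 + 7 \left(-3\right) = -141 - 21 = -162$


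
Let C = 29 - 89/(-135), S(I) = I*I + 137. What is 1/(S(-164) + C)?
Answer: 135/3653459 ≈ 3.6951e-5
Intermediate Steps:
S(I) = 137 + I² (S(I) = I² + 137 = 137 + I²)
C = 4004/135 (C = 29 - 1/135*(-89) = 29 + 89/135 = 4004/135 ≈ 29.659)
1/(S(-164) + C) = 1/((137 + (-164)²) + 4004/135) = 1/((137 + 26896) + 4004/135) = 1/(27033 + 4004/135) = 1/(3653459/135) = 135/3653459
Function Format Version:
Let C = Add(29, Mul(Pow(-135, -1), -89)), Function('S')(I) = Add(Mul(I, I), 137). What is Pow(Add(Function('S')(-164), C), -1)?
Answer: Rational(135, 3653459) ≈ 3.6951e-5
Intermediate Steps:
Function('S')(I) = Add(137, Pow(I, 2)) (Function('S')(I) = Add(Pow(I, 2), 137) = Add(137, Pow(I, 2)))
C = Rational(4004, 135) (C = Add(29, Mul(Rational(-1, 135), -89)) = Add(29, Rational(89, 135)) = Rational(4004, 135) ≈ 29.659)
Pow(Add(Function('S')(-164), C), -1) = Pow(Add(Add(137, Pow(-164, 2)), Rational(4004, 135)), -1) = Pow(Add(Add(137, 26896), Rational(4004, 135)), -1) = Pow(Add(27033, Rational(4004, 135)), -1) = Pow(Rational(3653459, 135), -1) = Rational(135, 3653459)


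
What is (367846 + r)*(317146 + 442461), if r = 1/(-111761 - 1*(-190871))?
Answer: 22104789349615027/79110 ≈ 2.7942e+11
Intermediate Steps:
r = 1/79110 (r = 1/(-111761 + 190871) = 1/79110 ≈ 1.2641e-5)
(367846 + r)*(317146 + 442461) = (367846 + 1/79110)*(317146 + 442461) = (29100297061/79110)*759607 = 22104789349615027/79110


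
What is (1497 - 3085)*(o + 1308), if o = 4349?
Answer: -8983316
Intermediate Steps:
(1497 - 3085)*(o + 1308) = (1497 - 3085)*(4349 + 1308) = -1588*5657 = -8983316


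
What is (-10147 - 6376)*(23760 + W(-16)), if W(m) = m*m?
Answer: -396816368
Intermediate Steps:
W(m) = m**2
(-10147 - 6376)*(23760 + W(-16)) = (-10147 - 6376)*(23760 + (-16)**2) = -16523*(23760 + 256) = -16523*24016 = -396816368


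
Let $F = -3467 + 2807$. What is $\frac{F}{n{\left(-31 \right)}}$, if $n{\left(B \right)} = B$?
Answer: $\frac{660}{31} \approx 21.29$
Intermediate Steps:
$F = -660$
$\frac{F}{n{\left(-31 \right)}} = - \frac{660}{-31} = \left(-660\right) \left(- \frac{1}{31}\right) = \frac{660}{31}$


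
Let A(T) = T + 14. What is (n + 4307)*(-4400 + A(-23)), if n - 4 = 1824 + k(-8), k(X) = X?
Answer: -27013943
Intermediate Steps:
A(T) = 14 + T
n = 1820 (n = 4 + (1824 - 8) = 4 + 1816 = 1820)
(n + 4307)*(-4400 + A(-23)) = (1820 + 4307)*(-4400 + (14 - 23)) = 6127*(-4400 - 9) = 6127*(-4409) = -27013943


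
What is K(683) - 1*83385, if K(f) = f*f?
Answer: 383104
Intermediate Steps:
K(f) = f**2
K(683) - 1*83385 = 683**2 - 1*83385 = 466489 - 83385 = 383104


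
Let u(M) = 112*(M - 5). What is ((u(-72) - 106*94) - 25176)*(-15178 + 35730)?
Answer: -899437728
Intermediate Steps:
u(M) = -560 + 112*M (u(M) = 112*(-5 + M) = -560 + 112*M)
((u(-72) - 106*94) - 25176)*(-15178 + 35730) = (((-560 + 112*(-72)) - 106*94) - 25176)*(-15178 + 35730) = (((-560 - 8064) - 1*9964) - 25176)*20552 = ((-8624 - 9964) - 25176)*20552 = (-18588 - 25176)*20552 = -43764*20552 = -899437728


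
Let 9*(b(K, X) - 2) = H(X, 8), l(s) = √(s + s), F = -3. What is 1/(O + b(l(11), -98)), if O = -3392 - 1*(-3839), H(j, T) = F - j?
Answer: 9/4136 ≈ 0.0021760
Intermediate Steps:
H(j, T) = -3 - j
l(s) = √2*√s (l(s) = √(2*s) = √2*√s)
b(K, X) = 5/3 - X/9 (b(K, X) = 2 + (-3 - X)/9 = 2 + (-⅓ - X/9) = 5/3 - X/9)
O = 447 (O = -3392 + 3839 = 447)
1/(O + b(l(11), -98)) = 1/(447 + (5/3 - ⅑*(-98))) = 1/(447 + (5/3 + 98/9)) = 1/(447 + 113/9) = 1/(4136/9) = 9/4136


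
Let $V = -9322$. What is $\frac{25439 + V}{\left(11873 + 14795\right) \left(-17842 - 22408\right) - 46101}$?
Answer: $- \frac{16117}{1073433101} \approx -1.5014 \cdot 10^{-5}$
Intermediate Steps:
$\frac{25439 + V}{\left(11873 + 14795\right) \left(-17842 - 22408\right) - 46101} = \frac{25439 - 9322}{\left(11873 + 14795\right) \left(-17842 - 22408\right) - 46101} = \frac{16117}{26668 \left(-40250\right) - 46101} = \frac{16117}{-1073387000 - 46101} = \frac{16117}{-1073433101} = 16117 \left(- \frac{1}{1073433101}\right) = - \frac{16117}{1073433101}$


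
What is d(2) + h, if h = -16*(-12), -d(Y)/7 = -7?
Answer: 241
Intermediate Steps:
d(Y) = 49 (d(Y) = -7*(-7) = 49)
h = 192
d(2) + h = 49 + 192 = 241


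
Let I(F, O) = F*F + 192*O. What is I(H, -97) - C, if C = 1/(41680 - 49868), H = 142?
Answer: 12609521/8188 ≈ 1540.0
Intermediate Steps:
C = -1/8188 (C = 1/(-8188) = -1/8188 ≈ -0.00012213)
I(F, O) = F² + 192*O
I(H, -97) - C = (142² + 192*(-97)) - 1*(-1/8188) = (20164 - 18624) + 1/8188 = 1540 + 1/8188 = 12609521/8188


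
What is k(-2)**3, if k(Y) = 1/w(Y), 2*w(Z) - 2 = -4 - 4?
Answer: -1/27 ≈ -0.037037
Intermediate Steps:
w(Z) = -3 (w(Z) = 1 + (-4 - 4)/2 = 1 + (1/2)*(-8) = 1 - 4 = -3)
k(Y) = -1/3 (k(Y) = 1/(-3) = -1/3)
k(-2)**3 = (-1/3)**3 = -1/27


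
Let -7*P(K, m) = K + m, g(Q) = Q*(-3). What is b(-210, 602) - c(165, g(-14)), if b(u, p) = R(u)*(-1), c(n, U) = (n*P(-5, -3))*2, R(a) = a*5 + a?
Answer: 6180/7 ≈ 882.86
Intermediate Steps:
R(a) = 6*a (R(a) = 5*a + a = 6*a)
g(Q) = -3*Q
P(K, m) = -K/7 - m/7 (P(K, m) = -(K + m)/7 = -K/7 - m/7)
c(n, U) = 16*n/7 (c(n, U) = (n*(-1/7*(-5) - 1/7*(-3)))*2 = (n*(5/7 + 3/7))*2 = (n*(8/7))*2 = (8*n/7)*2 = 16*n/7)
b(u, p) = -6*u (b(u, p) = (6*u)*(-1) = -6*u)
b(-210, 602) - c(165, g(-14)) = -6*(-210) - 16*165/7 = 1260 - 1*2640/7 = 1260 - 2640/7 = 6180/7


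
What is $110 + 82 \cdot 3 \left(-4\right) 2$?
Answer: $-1858$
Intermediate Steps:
$110 + 82 \cdot 3 \left(-4\right) 2 = 110 + 82 \left(\left(-12\right) 2\right) = 110 + 82 \left(-24\right) = 110 - 1968 = -1858$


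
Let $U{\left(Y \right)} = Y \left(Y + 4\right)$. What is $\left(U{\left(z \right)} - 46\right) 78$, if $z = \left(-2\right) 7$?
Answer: $7332$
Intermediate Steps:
$z = -14$
$U{\left(Y \right)} = Y \left(4 + Y\right)$
$\left(U{\left(z \right)} - 46\right) 78 = \left(- 14 \left(4 - 14\right) - 46\right) 78 = \left(\left(-14\right) \left(-10\right) - 46\right) 78 = \left(140 - 46\right) 78 = 94 \cdot 78 = 7332$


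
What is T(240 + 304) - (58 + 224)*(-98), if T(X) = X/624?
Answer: 1077838/39 ≈ 27637.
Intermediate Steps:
T(X) = X/624 (T(X) = X*(1/624) = X/624)
T(240 + 304) - (58 + 224)*(-98) = (240 + 304)/624 - (58 + 224)*(-98) = (1/624)*544 - 282*(-98) = 34/39 - 1*(-27636) = 34/39 + 27636 = 1077838/39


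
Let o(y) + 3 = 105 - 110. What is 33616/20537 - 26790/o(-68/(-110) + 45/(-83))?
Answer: 25020689/7468 ≈ 3350.4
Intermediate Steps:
o(y) = -8 (o(y) = -3 + (105 - 110) = -3 - 5 = -8)
33616/20537 - 26790/o(-68/(-110) + 45/(-83)) = 33616/20537 - 26790/(-8) = 33616*(1/20537) - 26790*(-⅛) = 3056/1867 + 13395/4 = 25020689/7468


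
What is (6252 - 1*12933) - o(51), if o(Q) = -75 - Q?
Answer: -6555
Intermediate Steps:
(6252 - 1*12933) - o(51) = (6252 - 1*12933) - (-75 - 1*51) = (6252 - 12933) - (-75 - 51) = -6681 - 1*(-126) = -6681 + 126 = -6555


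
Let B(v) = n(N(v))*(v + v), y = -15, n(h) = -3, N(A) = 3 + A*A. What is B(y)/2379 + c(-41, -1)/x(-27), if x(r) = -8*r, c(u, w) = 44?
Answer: 10343/42822 ≈ 0.24153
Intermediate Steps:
N(A) = 3 + A**2
B(v) = -6*v (B(v) = -3*(v + v) = -6*v)
B(y)/2379 + c(-41, -1)/x(-27) = -6*(-15)/2379 + 44/((-8*(-27))) = 90*(1/2379) + 44/216 = 30/793 + 44*(1/216) = 30/793 + 11/54 = 10343/42822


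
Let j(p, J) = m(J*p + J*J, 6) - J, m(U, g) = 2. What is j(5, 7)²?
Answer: 25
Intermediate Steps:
j(p, J) = 2 - J
j(5, 7)² = (2 - 1*7)² = (2 - 7)² = (-5)² = 25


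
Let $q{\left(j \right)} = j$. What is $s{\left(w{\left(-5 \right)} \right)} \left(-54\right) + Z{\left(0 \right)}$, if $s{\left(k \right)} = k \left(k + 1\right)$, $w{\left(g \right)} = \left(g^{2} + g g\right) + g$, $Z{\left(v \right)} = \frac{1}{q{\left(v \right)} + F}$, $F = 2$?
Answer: $- \frac{223559}{2} \approx -1.1178 \cdot 10^{5}$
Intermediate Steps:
$Z{\left(v \right)} = \frac{1}{2 + v}$ ($Z{\left(v \right)} = \frac{1}{v + 2} = \frac{1}{2 + v}$)
$w{\left(g \right)} = g + 2 g^{2}$ ($w{\left(g \right)} = \left(g^{2} + g^{2}\right) + g = 2 g^{2} + g = g + 2 g^{2}$)
$s{\left(k \right)} = k \left(1 + k\right)$
$s{\left(w{\left(-5 \right)} \right)} \left(-54\right) + Z{\left(0 \right)} = - 5 \left(1 + 2 \left(-5\right)\right) \left(1 - 5 \left(1 + 2 \left(-5\right)\right)\right) \left(-54\right) + \frac{1}{2 + 0} = - 5 \left(1 - 10\right) \left(1 - 5 \left(1 - 10\right)\right) \left(-54\right) + \frac{1}{2} = \left(-5\right) \left(-9\right) \left(1 - -45\right) \left(-54\right) + \frac{1}{2} = 45 \left(1 + 45\right) \left(-54\right) + \frac{1}{2} = 45 \cdot 46 \left(-54\right) + \frac{1}{2} = 2070 \left(-54\right) + \frac{1}{2} = -111780 + \frac{1}{2} = - \frac{223559}{2}$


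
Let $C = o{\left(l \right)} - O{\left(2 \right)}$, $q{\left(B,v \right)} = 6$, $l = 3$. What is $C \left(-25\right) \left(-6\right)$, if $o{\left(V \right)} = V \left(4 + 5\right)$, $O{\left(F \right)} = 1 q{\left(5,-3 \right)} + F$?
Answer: $2850$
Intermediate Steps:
$O{\left(F \right)} = 6 + F$ ($O{\left(F \right)} = 1 \cdot 6 + F = 6 + F$)
$o{\left(V \right)} = 9 V$ ($o{\left(V \right)} = V 9 = 9 V$)
$C = 19$ ($C = 9 \cdot 3 - \left(6 + 2\right) = 27 - 8 = 19$)
$C \left(-25\right) \left(-6\right) = 19 \left(-25\right) \left(-6\right) = \left(-475\right) \left(-6\right) = 2850$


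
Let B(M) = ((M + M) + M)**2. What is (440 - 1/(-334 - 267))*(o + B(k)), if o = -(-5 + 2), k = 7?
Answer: 117411804/601 ≈ 1.9536e+5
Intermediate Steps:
o = 3 (o = -1*(-3) = 3)
B(M) = 9*M**2 (B(M) = (2*M + M)**2 = (3*M)**2 = 9*M**2)
(440 - 1/(-334 - 267))*(o + B(k)) = (440 - 1/(-334 - 267))*(3 + 9*7**2) = (440 - 1/(-601))*(3 + 9*49) = (440 - 1*(-1/601))*(3 + 441) = (440 + 1/601)*444 = (264441/601)*444 = 117411804/601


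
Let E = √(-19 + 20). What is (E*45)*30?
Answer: 1350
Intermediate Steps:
E = 1 (E = √1 = 1)
(E*45)*30 = (1*45)*30 = 45*30 = 1350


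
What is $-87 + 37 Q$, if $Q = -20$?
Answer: $-827$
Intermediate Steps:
$-87 + 37 Q = -87 + 37 \left(-20\right) = -87 - 740 = -827$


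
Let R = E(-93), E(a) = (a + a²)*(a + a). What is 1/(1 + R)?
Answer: -1/1591415 ≈ -6.2837e-7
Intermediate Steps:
E(a) = 2*a*(a + a²) (E(a) = (a + a²)*(2*a) = 2*a*(a + a²))
R = -1591416 (R = 2*(-93)²*(1 - 93) = 2*8649*(-92) = -1591416)
1/(1 + R) = 1/(1 - 1591416) = 1/(-1591415) = -1/1591415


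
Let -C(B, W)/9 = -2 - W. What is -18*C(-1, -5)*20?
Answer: 9720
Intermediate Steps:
C(B, W) = 18 + 9*W (C(B, W) = -9*(-2 - W) = 18 + 9*W)
-18*C(-1, -5)*20 = -18*(18 + 9*(-5))*20 = -18*(18 - 45)*20 = -18*(-27)*20 = 486*20 = 9720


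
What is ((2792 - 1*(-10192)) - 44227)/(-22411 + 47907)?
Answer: -31243/25496 ≈ -1.2254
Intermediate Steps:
((2792 - 1*(-10192)) - 44227)/(-22411 + 47907) = ((2792 + 10192) - 44227)/25496 = (12984 - 44227)*(1/25496) = -31243*1/25496 = -31243/25496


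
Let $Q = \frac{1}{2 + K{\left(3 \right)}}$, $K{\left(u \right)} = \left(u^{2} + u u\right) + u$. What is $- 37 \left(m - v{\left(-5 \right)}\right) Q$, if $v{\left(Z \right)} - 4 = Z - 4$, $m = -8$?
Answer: $\frac{111}{23} \approx 4.8261$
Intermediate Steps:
$v{\left(Z \right)} = Z$ ($v{\left(Z \right)} = 4 + \left(Z - 4\right) = 4 + \left(-4 + Z\right) = Z$)
$K{\left(u \right)} = u + 2 u^{2}$ ($K{\left(u \right)} = \left(u^{2} + u^{2}\right) + u = 2 u^{2} + u = u + 2 u^{2}$)
$Q = \frac{1}{23}$ ($Q = \frac{1}{2 + 3 \left(1 + 2 \cdot 3\right)} = \frac{1}{2 + 3 \left(1 + 6\right)} = \frac{1}{2 + 3 \cdot 7} = \frac{1}{2 + 21} = \frac{1}{23} \approx 0.043478$)
$- 37 \left(m - v{\left(-5 \right)}\right) Q = - 37 \left(-8 - -5\right) \frac{1}{23} = - 37 \left(-8 + 5\right) \frac{1}{23} = \left(-37\right) \left(-3\right) \frac{1}{23} = 111 \cdot \frac{1}{23} = \frac{111}{23}$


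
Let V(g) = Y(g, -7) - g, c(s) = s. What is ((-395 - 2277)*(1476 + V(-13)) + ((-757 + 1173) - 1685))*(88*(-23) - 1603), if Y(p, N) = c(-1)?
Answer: 14425322535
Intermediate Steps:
Y(p, N) = -1
V(g) = -1 - g
((-395 - 2277)*(1476 + V(-13)) + ((-757 + 1173) - 1685))*(88*(-23) - 1603) = ((-395 - 2277)*(1476 + (-1 - 1*(-13))) + ((-757 + 1173) - 1685))*(88*(-23) - 1603) = (-2672*(1476 + (-1 + 13)) + (416 - 1685))*(-2024 - 1603) = (-2672*(1476 + 12) - 1269)*(-3627) = (-2672*1488 - 1269)*(-3627) = (-3975936 - 1269)*(-3627) = -3977205*(-3627) = 14425322535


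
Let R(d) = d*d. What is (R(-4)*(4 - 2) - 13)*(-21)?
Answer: -399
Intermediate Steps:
R(d) = d**2
(R(-4)*(4 - 2) - 13)*(-21) = ((-4)**2*(4 - 2) - 13)*(-21) = (16*2 - 13)*(-21) = (32 - 13)*(-21) = 19*(-21) = -399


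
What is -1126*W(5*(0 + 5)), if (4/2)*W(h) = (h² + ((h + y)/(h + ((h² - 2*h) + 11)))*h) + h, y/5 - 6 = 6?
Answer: -224791825/611 ≈ -3.6791e+5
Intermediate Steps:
y = 60 (y = 30 + 5*6 = 30 + 30 = 60)
W(h) = h/2 + h²/2 + h*(60 + h)/(2*(11 + h² - h)) (W(h) = ((h² + ((h + 60)/(h + ((h² - 2*h) + 11)))*h) + h)/2 = ((h² + ((60 + h)/(h + (11 + h² - 2*h)))*h) + h)/2 = ((h² + ((60 + h)/(11 + h² - h))*h) + h)/2 = ((h² + h*(60 + h)/(11 + h² - h)) + h)/2 = (h + h² + h*(60 + h)/(11 + h² - h))/2 = h/2 + h²/2 + h*(60 + h)/(2*(11 + h² - h)))
-1126*W(5*(0 + 5)) = -563*5*(0 + 5)*(71 + (5*(0 + 5))³ + 11*(5*(0 + 5)))/(11 + (5*(0 + 5))² - 5*(0 + 5)) = -563*5*5*(71 + (5*5)³ + 11*(5*5))/(11 + (5*5)² - 5*5) = -563*25*(71 + 25³ + 11*25)/(11 + 25² - 1*25) = -563*25*(71 + 15625 + 275)/(11 + 625 - 25) = -563*25*15971/611 = -1126*399275/1222 = -224791825/611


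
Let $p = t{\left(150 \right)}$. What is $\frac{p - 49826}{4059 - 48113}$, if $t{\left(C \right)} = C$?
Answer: $\frac{24838}{22027} \approx 1.1276$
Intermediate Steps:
$p = 150$
$\frac{p - 49826}{4059 - 48113} = \frac{150 - 49826}{4059 - 48113} = - \frac{49676}{-44054} = \left(-49676\right) \left(- \frac{1}{44054}\right) = \frac{24838}{22027}$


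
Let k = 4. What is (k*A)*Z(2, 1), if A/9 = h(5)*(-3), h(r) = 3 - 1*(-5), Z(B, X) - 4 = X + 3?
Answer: -6912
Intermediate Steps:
Z(B, X) = 7 + X (Z(B, X) = 4 + (X + 3) = 4 + (3 + X) = 7 + X)
h(r) = 8 (h(r) = 3 + 5 = 8)
A = -216 (A = 9*(8*(-3)) = 9*(-24) = -216)
(k*A)*Z(2, 1) = (4*(-216))*(7 + 1) = -864*8 = -6912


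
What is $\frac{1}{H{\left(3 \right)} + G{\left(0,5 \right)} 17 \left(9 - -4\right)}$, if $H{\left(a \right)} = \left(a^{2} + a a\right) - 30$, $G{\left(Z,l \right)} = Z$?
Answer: $- \frac{1}{12} \approx -0.083333$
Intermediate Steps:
$H{\left(a \right)} = -30 + 2 a^{2}$ ($H{\left(a \right)} = \left(a^{2} + a^{2}\right) - 30 = 2 a^{2} - 30 = -30 + 2 a^{2}$)
$\frac{1}{H{\left(3 \right)} + G{\left(0,5 \right)} 17 \left(9 - -4\right)} = \frac{1}{\left(-30 + 2 \cdot 3^{2}\right) + 0 \cdot 17 \left(9 - -4\right)} = \frac{1}{\left(-30 + 2 \cdot 9\right) + 0 \left(9 + 4\right)} = \frac{1}{\left(-30 + 18\right) + 0 \cdot 13} = \frac{1}{-12 + 0} = \frac{1}{-12} = - \frac{1}{12}$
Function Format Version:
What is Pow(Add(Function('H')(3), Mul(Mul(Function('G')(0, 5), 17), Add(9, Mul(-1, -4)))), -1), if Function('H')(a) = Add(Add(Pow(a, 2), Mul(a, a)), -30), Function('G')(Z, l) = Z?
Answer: Rational(-1, 12) ≈ -0.083333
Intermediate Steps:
Function('H')(a) = Add(-30, Mul(2, Pow(a, 2))) (Function('H')(a) = Add(Add(Pow(a, 2), Pow(a, 2)), -30) = Add(Mul(2, Pow(a, 2)), -30) = Add(-30, Mul(2, Pow(a, 2))))
Pow(Add(Function('H')(3), Mul(Mul(Function('G')(0, 5), 17), Add(9, Mul(-1, -4)))), -1) = Pow(Add(Add(-30, Mul(2, Pow(3, 2))), Mul(Mul(0, 17), Add(9, Mul(-1, -4)))), -1) = Pow(Add(Add(-30, Mul(2, 9)), Mul(0, Add(9, 4))), -1) = Pow(Add(Add(-30, 18), Mul(0, 13)), -1) = Pow(Add(-12, 0), -1) = Pow(-12, -1) = Rational(-1, 12)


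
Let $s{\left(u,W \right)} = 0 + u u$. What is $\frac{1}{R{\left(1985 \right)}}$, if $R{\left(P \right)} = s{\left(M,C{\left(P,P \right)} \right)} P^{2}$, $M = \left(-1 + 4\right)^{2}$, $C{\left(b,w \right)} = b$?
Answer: $\frac{1}{319158225} \approx 3.1332 \cdot 10^{-9}$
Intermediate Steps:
$M = 9$ ($M = 3^{2} = 9$)
$s{\left(u,W \right)} = u^{2}$ ($s{\left(u,W \right)} = 0 + u^{2} = u^{2}$)
$R{\left(P \right)} = 81 P^{2}$ ($R{\left(P \right)} = 9^{2} P^{2} = 81 P^{2}$)
$\frac{1}{R{\left(1985 \right)}} = \frac{1}{81 \cdot 1985^{2}} = \frac{1}{81 \cdot 3940225} = \frac{1}{319158225}$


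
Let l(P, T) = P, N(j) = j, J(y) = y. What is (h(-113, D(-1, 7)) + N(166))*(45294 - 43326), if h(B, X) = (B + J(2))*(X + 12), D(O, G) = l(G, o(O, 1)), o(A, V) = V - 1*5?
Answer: -3823824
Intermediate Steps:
o(A, V) = -5 + V (o(A, V) = V - 5 = -5 + V)
D(O, G) = G
h(B, X) = (2 + B)*(12 + X) (h(B, X) = (B + 2)*(X + 12) = (2 + B)*(12 + X))
(h(-113, D(-1, 7)) + N(166))*(45294 - 43326) = ((24 + 2*7 + 12*(-113) - 113*7) + 166)*(45294 - 43326) = ((24 + 14 - 1356 - 791) + 166)*1968 = (-2109 + 166)*1968 = -1943*1968 = -3823824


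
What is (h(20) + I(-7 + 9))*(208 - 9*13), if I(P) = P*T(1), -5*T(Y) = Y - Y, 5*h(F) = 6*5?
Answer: 546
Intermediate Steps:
h(F) = 6 (h(F) = (6*5)/5 = (⅕)*30 = 6)
T(Y) = 0 (T(Y) = -(Y - Y)/5 = -⅕*0 = 0)
I(P) = 0 (I(P) = P*0 = 0)
(h(20) + I(-7 + 9))*(208 - 9*13) = (6 + 0)*(208 - 9*13) = 6*(208 - 117) = 6*91 = 546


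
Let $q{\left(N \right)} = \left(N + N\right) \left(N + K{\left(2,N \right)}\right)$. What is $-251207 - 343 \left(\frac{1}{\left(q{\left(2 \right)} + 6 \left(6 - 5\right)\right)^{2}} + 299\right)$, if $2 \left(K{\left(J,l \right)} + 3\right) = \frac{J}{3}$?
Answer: $- \frac{35379487}{100} \approx -3.538 \cdot 10^{5}$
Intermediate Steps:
$K{\left(J,l \right)} = -3 + \frac{J}{6}$ ($K{\left(J,l \right)} = -3 + \frac{J \frac{1}{3}}{2} = -3 + \frac{\frac{1}{3} J}{2} = -3 + \frac{J}{6}$)
$q{\left(N \right)} = 2 N \left(- \frac{8}{3} + N\right)$ ($q{\left(N \right)} = \left(N + N\right) \left(N + \left(-3 + \frac{1}{6} \cdot 2\right)\right) = 2 N \left(N + \left(-3 + \frac{1}{3}\right)\right) = 2 N \left(N - \frac{8}{3}\right) = 2 N \left(- \frac{8}{3} + N\right)$)
$-251207 - 343 \left(\frac{1}{\left(q{\left(2 \right)} + 6 \left(6 - 5\right)\right)^{2}} + 299\right) = -251207 - 343 \left(\frac{1}{\left(\frac{2}{3} \cdot 2 \left(-8 + 3 \cdot 2\right) + 6 \left(6 - 5\right)\right)^{2}} + 299\right) = -251207 - 343 \left(\frac{1}{\left(\frac{2}{3} \cdot 2 \left(-8 + 6\right) + 6 \cdot 1\right)^{2}} + 299\right) = -251207 - 343 \left(\frac{1}{\left(\frac{2}{3} \cdot 2 \left(-2\right) + 6\right)^{2}} + 299\right) = -251207 - 343 \left(\frac{1}{\left(- \frac{8}{3} + 6\right)^{2}} + 299\right) = -251207 - 343 \left(\frac{1}{\left(\frac{10}{3}\right)^{2}} + 299\right) = -251207 - 343 \left(\frac{1}{\frac{100}{9}} + 299\right) = -251207 - 343 \left(\frac{9}{100} + 299\right) = -251207 - 343 \cdot \frac{29909}{100} = -251207 - \frac{10258787}{100} = - \frac{35379487}{100}$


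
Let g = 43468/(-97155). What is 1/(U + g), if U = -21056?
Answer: -97155/2045739148 ≈ -4.7491e-5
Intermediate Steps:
g = -43468/97155 (g = 43468*(-1/97155) = -43468/97155 ≈ -0.44741)
1/(U + g) = 1/(-21056 - 43468/97155) = 1/(-2045739148/97155) = -97155/2045739148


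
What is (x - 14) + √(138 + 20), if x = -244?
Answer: -258 + √158 ≈ -245.43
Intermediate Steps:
(x - 14) + √(138 + 20) = (-244 - 14) + √(138 + 20) = -258 + √158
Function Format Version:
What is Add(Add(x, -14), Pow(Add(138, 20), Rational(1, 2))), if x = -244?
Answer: Add(-258, Pow(158, Rational(1, 2))) ≈ -245.43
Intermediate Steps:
Add(Add(x, -14), Pow(Add(138, 20), Rational(1, 2))) = Add(Add(-244, -14), Pow(Add(138, 20), Rational(1, 2))) = Add(-258, Pow(158, Rational(1, 2)))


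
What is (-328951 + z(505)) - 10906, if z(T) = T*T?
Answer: -84832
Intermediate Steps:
z(T) = T²
(-328951 + z(505)) - 10906 = (-328951 + 505²) - 10906 = (-328951 + 255025) - 10906 = -73926 - 10906 = -84832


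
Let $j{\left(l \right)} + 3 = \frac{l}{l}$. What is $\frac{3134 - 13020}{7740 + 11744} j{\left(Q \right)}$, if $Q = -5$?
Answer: $\frac{4943}{4871} \approx 1.0148$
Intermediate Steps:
$j{\left(l \right)} = -2$ ($j{\left(l \right)} = -3 + \frac{l}{l} = -3 + 1 = -2$)
$\frac{3134 - 13020}{7740 + 11744} j{\left(Q \right)} = \frac{3134 - 13020}{7740 + 11744} \left(-2\right) = - \frac{9886}{19484} \left(-2\right) = \left(-9886\right) \frac{1}{19484} \left(-2\right) = \left(- \frac{4943}{9742}\right) \left(-2\right) = \frac{4943}{4871}$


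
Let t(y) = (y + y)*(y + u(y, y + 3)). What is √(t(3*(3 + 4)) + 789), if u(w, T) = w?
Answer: √2553 ≈ 50.527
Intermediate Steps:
t(y) = 4*y² (t(y) = (y + y)*(y + y) = (2*y)*(2*y) = 4*y²)
√(t(3*(3 + 4)) + 789) = √(4*(3*(3 + 4))² + 789) = √(4*(3*7)² + 789) = √(4*21² + 789) = √(4*441 + 789) = √(1764 + 789) = √2553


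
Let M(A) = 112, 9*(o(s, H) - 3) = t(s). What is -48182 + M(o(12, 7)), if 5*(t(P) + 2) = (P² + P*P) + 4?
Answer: -48070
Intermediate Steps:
t(P) = -6/5 + 2*P²/5 (t(P) = -2 + ((P² + P*P) + 4)/5 = -2 + ((P² + P²) + 4)/5 = -2 + (2*P² + 4)/5 = -2 + (4 + 2*P²)/5 = -2 + (⅘ + 2*P²/5) = -6/5 + 2*P²/5)
o(s, H) = 43/15 + 2*s²/45 (o(s, H) = 3 + (-6/5 + 2*s²/5)/9 = 3 + (-2/15 + 2*s²/45) = 43/15 + 2*s²/45)
-48182 + M(o(12, 7)) = -48182 + 112 = -48070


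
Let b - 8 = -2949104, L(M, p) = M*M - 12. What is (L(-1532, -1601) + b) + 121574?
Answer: -480510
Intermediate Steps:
L(M, p) = -12 + M**2 (L(M, p) = M**2 - 12 = -12 + M**2)
b = -2949096 (b = 8 - 2949104 = -2949096)
(L(-1532, -1601) + b) + 121574 = ((-12 + (-1532)**2) - 2949096) + 121574 = ((-12 + 2347024) - 2949096) + 121574 = (2347012 - 2949096) + 121574 = -602084 + 121574 = -480510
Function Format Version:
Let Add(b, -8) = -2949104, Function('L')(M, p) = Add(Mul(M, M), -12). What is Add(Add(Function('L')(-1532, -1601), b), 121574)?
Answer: -480510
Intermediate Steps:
Function('L')(M, p) = Add(-12, Pow(M, 2)) (Function('L')(M, p) = Add(Pow(M, 2), -12) = Add(-12, Pow(M, 2)))
b = -2949096 (b = Add(8, -2949104) = -2949096)
Add(Add(Function('L')(-1532, -1601), b), 121574) = Add(Add(Add(-12, Pow(-1532, 2)), -2949096), 121574) = Add(Add(Add(-12, 2347024), -2949096), 121574) = Add(Add(2347012, -2949096), 121574) = Add(-602084, 121574) = -480510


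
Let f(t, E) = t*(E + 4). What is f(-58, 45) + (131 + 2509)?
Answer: -202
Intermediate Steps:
f(t, E) = t*(4 + E)
f(-58, 45) + (131 + 2509) = -58*(4 + 45) + (131 + 2509) = -58*49 + 2640 = -2842 + 2640 = -202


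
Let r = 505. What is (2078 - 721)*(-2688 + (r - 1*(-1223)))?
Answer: -1302720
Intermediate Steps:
(2078 - 721)*(-2688 + (r - 1*(-1223))) = (2078 - 721)*(-2688 + (505 - 1*(-1223))) = 1357*(-2688 + (505 + 1223)) = 1357*(-2688 + 1728) = 1357*(-960) = -1302720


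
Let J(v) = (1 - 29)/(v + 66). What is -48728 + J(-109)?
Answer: -2095276/43 ≈ -48727.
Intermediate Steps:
J(v) = -28/(66 + v)
-48728 + J(-109) = -48728 - 28/(66 - 109) = -48728 - 28/(-43) = -48728 - 28*(-1/43) = -48728 + 28/43 = -2095276/43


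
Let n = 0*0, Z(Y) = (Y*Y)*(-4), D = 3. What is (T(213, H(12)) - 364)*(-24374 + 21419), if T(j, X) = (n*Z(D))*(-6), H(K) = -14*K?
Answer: 1075620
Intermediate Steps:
Z(Y) = -4*Y**2 (Z(Y) = Y**2*(-4) = -4*Y**2)
n = 0
T(j, X) = 0 (T(j, X) = (0*(-4*3**2))*(-6) = (0*(-4*9))*(-6) = (0*(-36))*(-6) = 0*(-6) = 0)
(T(213, H(12)) - 364)*(-24374 + 21419) = (0 - 364)*(-24374 + 21419) = -364*(-2955) = 1075620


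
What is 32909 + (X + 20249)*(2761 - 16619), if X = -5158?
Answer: -209098169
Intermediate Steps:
32909 + (X + 20249)*(2761 - 16619) = 32909 + (-5158 + 20249)*(2761 - 16619) = 32909 + 15091*(-13858) = 32909 - 209131078 = -209098169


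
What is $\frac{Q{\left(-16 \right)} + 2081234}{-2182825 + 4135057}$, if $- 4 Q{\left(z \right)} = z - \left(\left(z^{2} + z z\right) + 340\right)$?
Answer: $\frac{693817}{650744} \approx 1.0662$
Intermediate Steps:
$Q{\left(z \right)} = 85 + \frac{z^{2}}{2} - \frac{z}{4}$ ($Q{\left(z \right)} = - \frac{z - \left(\left(z^{2} + z z\right) + 340\right)}{4} = - \frac{z - \left(\left(z^{2} + z^{2}\right) + 340\right)}{4} = - \frac{z - \left(2 z^{2} + 340\right)}{4} = - \frac{z - \left(340 + 2 z^{2}\right)}{4} = - \frac{-340 + z - 2 z^{2}}{4} = 85 + \frac{z^{2}}{2} - \frac{z}{4}$)
$\frac{Q{\left(-16 \right)} + 2081234}{-2182825 + 4135057} = \frac{\left(85 + \frac{\left(-16\right)^{2}}{2} - -4\right) + 2081234}{-2182825 + 4135057} = \frac{\left(85 + \frac{1}{2} \cdot 256 + 4\right) + 2081234}{1952232} = \left(\left(85 + 128 + 4\right) + 2081234\right) \frac{1}{1952232} = \left(217 + 2081234\right) \frac{1}{1952232} = 2081451 \cdot \frac{1}{1952232} = \frac{693817}{650744}$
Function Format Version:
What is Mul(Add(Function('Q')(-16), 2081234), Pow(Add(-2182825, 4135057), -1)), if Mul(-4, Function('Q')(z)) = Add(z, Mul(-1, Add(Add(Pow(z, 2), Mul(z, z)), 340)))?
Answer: Rational(693817, 650744) ≈ 1.0662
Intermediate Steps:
Function('Q')(z) = Add(85, Mul(Rational(1, 2), Pow(z, 2)), Mul(Rational(-1, 4), z)) (Function('Q')(z) = Mul(Rational(-1, 4), Add(z, Mul(-1, Add(Add(Pow(z, 2), Mul(z, z)), 340)))) = Mul(Rational(-1, 4), Add(z, Mul(-1, Add(Add(Pow(z, 2), Pow(z, 2)), 340)))) = Mul(Rational(-1, 4), Add(z, Mul(-1, Add(Mul(2, Pow(z, 2)), 340)))) = Mul(Rational(-1, 4), Add(z, Mul(-1, Add(340, Mul(2, Pow(z, 2)))))) = Mul(Rational(-1, 4), Add(z, Add(-340, Mul(-2, Pow(z, 2))))) = Mul(Rational(-1, 4), Add(-340, z, Mul(-2, Pow(z, 2)))) = Add(85, Mul(Rational(1, 2), Pow(z, 2)), Mul(Rational(-1, 4), z)))
Mul(Add(Function('Q')(-16), 2081234), Pow(Add(-2182825, 4135057), -1)) = Mul(Add(Add(85, Mul(Rational(1, 2), Pow(-16, 2)), Mul(Rational(-1, 4), -16)), 2081234), Pow(Add(-2182825, 4135057), -1)) = Mul(Add(Add(85, Mul(Rational(1, 2), 256), 4), 2081234), Pow(1952232, -1)) = Mul(Add(Add(85, 128, 4), 2081234), Rational(1, 1952232)) = Mul(Add(217, 2081234), Rational(1, 1952232)) = Mul(2081451, Rational(1, 1952232)) = Rational(693817, 650744)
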